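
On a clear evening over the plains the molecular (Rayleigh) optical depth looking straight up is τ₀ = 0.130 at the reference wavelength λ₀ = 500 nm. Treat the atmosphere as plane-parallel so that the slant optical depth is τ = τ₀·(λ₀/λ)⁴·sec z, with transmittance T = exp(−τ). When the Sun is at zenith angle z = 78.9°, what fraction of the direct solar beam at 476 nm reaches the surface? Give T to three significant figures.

0.440

sec 78.9° = 5.1942.
τ = 0.130 × (500/476)⁴ × 5.1942 = 0.130 × 1.2175 × 5.1942 = 0.8221.
T = exp(−0.8221) = 0.4395.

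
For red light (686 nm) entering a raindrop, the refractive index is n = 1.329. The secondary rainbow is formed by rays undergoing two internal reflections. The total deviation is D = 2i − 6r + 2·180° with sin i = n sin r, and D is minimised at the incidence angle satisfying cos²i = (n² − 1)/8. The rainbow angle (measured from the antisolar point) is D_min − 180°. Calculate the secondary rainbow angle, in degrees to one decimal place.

49.8°

cos²i = (1.76624 − 1)/8 = 0.09578; i = arccos(0.30948) = 71.972°.
sin r = sin 71.972°/1.329 = 0.71550; r = 45.685°.
D_min = 2·71.972° − 6·45.685° + 360° = 229.837°.
Rainbow angle = D_min − 180° = 49.837°.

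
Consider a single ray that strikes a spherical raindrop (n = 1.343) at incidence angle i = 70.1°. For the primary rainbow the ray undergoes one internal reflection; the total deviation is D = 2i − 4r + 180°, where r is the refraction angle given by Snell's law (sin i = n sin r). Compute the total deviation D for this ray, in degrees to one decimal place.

sin r = sin 70.1° / 1.343 = 0.9403/1.343 = 0.7001; r = 44.44°.
D = 2·70.1° − 4·44.44° + 180° = 140.20° − 177.75° + 180° = 142.45°.

142.4°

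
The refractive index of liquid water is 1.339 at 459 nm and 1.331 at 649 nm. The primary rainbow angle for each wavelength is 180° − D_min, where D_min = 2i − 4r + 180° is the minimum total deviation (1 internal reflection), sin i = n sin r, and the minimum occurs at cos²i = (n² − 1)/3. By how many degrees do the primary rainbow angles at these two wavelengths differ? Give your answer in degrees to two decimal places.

At 459 nm (n = 1.339): cos²i = 0.26431 → i = 59.062°, r = 39.834°, D_min = 138.786°, rainbow angle = 41.214°.
At 649 nm (n = 1.331): cos²i = 0.25719 → i = 59.527°, r = 40.356°, D_min = 137.630°, rainbow angle = 42.370°.
Angular width = |41.214° − 42.370°| = 1.156°.

1.16°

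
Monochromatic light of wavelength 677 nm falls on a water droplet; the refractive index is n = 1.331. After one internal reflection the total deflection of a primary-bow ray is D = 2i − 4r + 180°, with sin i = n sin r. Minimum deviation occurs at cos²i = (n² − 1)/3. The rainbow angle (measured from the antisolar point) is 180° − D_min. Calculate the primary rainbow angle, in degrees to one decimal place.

cos²i = (1.77156 − 1)/3 = 0.25719; i = arccos(0.50714) = 59.527°.
sin r = sin 59.527°/1.331 = 0.64753; r = 40.356°.
D_min = 2·59.527° − 4·40.356° + 180° = 137.630°.
Rainbow angle = 180° − D_min = 42.370°.

42.4°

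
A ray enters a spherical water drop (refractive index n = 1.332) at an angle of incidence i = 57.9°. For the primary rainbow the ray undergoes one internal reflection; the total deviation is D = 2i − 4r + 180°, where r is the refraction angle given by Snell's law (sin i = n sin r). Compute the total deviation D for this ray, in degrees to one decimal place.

sin r = sin 57.9° / 1.332 = 0.8471/1.332 = 0.6360; r = 39.49°.
D = 2·57.9° − 4·39.49° + 180° = 115.80° − 157.97° + 180° = 137.83°.

137.8°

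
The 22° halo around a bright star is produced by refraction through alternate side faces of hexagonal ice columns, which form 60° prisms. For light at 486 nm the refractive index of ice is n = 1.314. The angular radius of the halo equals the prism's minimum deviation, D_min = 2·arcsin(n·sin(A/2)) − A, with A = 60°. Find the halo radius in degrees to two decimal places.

n·sin(A/2) = 1.314 × sin 30° = 1.314 × 0.5000 = 0.6570.
D_min = 2·arcsin(0.6570) − 60° = 2 × 41.071° − 60° = 22.143°.

22.14°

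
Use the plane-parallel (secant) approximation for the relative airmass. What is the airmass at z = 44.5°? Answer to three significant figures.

X = sec z = 1/cos 44.5° = 1/0.7133 = 1.4020.

1.40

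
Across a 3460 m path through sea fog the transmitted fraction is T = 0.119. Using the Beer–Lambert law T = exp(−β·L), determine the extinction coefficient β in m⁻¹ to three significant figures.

Beer–Lambert: T = exp(−βL) ⇒ β = −ln(T)/L = −ln(0.119)/3460 = 2.1286/3460 = 0.0006152 m⁻¹.

0.000615 m⁻¹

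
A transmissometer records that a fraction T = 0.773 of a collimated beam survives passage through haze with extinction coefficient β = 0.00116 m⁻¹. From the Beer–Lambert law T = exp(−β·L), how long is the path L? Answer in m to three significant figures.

Beer–Lambert: T = exp(−βL) ⇒ L = −ln(T)/β = −ln(0.773)/0.00116 = 0.2575/0.00116 = 222 m.

222 m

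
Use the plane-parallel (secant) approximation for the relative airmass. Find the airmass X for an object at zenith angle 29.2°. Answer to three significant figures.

X = sec z = 1/cos 29.2° = 1/0.8729 = 1.1456.

1.15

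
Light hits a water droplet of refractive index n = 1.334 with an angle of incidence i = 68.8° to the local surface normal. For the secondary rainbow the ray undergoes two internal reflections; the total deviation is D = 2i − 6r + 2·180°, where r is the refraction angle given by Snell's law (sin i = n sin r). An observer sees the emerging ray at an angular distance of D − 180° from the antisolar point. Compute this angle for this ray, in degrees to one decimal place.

sin r = sin 68.8° / 1.334 = 0.9323/1.334 = 0.6989; r = 44.34°.
D = 2·68.8° − 6·44.34° + 2·180° = 137.60° − 266.03° + 360° = 231.57°.
Angle from antisolar point = D − 180° = 51.57°.

51.6°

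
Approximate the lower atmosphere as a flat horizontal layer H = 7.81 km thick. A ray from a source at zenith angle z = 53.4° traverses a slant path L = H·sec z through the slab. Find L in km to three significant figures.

13.1 km

sec z = 1/cos 53.4° = 1.6772.
L = 7.81 × 1.6772 = 13.099 km.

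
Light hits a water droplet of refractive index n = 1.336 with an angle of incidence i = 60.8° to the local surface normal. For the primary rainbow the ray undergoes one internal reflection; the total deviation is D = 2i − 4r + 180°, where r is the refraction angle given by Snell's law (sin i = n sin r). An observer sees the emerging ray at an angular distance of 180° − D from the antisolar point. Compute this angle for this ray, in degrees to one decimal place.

sin r = sin 60.8° / 1.336 = 0.8729/1.336 = 0.6534; r = 40.80°.
D = 2·60.8° − 4·40.80° + 180° = 121.60° − 163.19° + 180° = 138.41°.
Angle from antisolar point = 180° − D = 41.59°.

41.6°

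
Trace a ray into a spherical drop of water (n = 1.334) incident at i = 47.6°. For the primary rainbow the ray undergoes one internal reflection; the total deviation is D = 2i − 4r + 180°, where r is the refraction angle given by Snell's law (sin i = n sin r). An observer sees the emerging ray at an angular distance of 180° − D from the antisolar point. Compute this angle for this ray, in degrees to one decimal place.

39.2°

sin r = sin 47.6° / 1.334 = 0.7385/1.334 = 0.5536; r = 33.61°.
D = 2·47.6° − 4·33.61° + 180° = 95.20° − 134.45° + 180° = 140.75°.
Angle from antisolar point = 180° − D = 39.25°.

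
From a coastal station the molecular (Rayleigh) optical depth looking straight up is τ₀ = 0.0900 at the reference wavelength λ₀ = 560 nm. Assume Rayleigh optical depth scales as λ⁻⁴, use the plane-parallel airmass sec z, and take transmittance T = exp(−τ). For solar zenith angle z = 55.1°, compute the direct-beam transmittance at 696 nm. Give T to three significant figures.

0.936

sec 55.1° = 1.7478.
τ = 0.0900 × (560/696)⁴ × 1.7478 = 0.0900 × 0.4191 × 1.7478 = 0.0659.
T = exp(−0.0659) = 0.9362.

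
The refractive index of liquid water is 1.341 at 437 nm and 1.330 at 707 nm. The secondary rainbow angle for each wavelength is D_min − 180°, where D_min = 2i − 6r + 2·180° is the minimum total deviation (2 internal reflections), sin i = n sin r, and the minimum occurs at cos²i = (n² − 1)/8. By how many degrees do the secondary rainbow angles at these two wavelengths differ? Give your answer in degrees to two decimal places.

2.86°

At 437 nm (n = 1.341): cos²i = 0.09979 → i = 71.586°, r = 45.034°, D_min = 232.966°, rainbow angle = 52.966°.
At 707 nm (n = 1.330): cos²i = 0.09611 → i = 71.940°, r = 45.630°, D_min = 230.101°, rainbow angle = 50.101°.
Angular width = |52.966° − 50.101°| = 2.865°.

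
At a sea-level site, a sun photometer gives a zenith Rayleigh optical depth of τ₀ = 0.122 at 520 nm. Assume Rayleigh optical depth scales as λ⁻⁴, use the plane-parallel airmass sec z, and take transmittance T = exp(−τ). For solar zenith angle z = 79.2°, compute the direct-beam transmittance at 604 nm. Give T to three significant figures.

0.699

sec 79.2° = 5.3367.
τ = 0.122 × (520/604)⁴ × 5.3367 = 0.122 × 0.5494 × 5.3367 = 0.3577.
T = exp(−0.3577) = 0.6993.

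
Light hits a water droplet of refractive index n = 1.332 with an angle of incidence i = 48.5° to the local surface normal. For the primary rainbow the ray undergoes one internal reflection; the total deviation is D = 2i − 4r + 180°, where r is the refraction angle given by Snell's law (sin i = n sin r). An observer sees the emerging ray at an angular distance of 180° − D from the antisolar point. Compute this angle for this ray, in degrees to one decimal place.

39.9°

sin r = sin 48.5° / 1.332 = 0.7490/1.332 = 0.5623; r = 34.21°.
D = 2·48.5° − 4·34.21° + 180° = 97.00° − 136.85° + 180° = 140.15°.
Angle from antisolar point = 180° − D = 39.85°.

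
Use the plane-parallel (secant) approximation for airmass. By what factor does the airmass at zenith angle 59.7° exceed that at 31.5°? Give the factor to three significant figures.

X(59.7°)/X(31.5°) = sec 59.7° / sec 31.5° = cos 31.5° / cos 59.7° = 0.8526/0.5045 = 1.6900.

1.69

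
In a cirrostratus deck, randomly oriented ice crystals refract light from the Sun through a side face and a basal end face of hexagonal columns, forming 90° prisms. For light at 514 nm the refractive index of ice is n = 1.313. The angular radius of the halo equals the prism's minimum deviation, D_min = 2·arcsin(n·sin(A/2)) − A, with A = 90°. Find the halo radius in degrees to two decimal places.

46.38°

n·sin(A/2) = 1.313 × sin 45° = 1.313 × 0.7071 = 0.9284.
D_min = 2·arcsin(0.9284) − 90° = 2 × 68.192° − 90° = 46.383°.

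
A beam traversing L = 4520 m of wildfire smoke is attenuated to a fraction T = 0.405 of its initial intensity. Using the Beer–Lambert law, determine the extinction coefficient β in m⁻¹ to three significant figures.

0.000200 m⁻¹

Beer–Lambert: T = exp(−βL) ⇒ β = −ln(T)/L = −ln(0.405)/4520 = 0.9039/4520 = 0.0002 m⁻¹.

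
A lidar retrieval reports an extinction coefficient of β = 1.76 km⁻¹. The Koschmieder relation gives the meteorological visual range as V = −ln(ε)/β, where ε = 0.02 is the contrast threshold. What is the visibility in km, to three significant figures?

V = −ln(0.02) / 1.76 = 3.912 / 1.76 = 2.2227 km.

2.22 km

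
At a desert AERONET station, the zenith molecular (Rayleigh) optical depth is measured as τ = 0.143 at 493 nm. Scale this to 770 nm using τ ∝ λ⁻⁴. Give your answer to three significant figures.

0.0240

τ(770 nm) = τ(493 nm) × (493/770)⁴ = 0.143 × (0.6403)⁴ = 0.143 × 0.1680 = 0.0240.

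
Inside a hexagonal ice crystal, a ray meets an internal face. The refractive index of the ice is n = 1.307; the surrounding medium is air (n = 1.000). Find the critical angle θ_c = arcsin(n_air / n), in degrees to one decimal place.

sin θ_c = n_air / n = 1.000 / 1.307 = 0.7651.
θ_c = arcsin(0.7651) = 49.92°.

49.9°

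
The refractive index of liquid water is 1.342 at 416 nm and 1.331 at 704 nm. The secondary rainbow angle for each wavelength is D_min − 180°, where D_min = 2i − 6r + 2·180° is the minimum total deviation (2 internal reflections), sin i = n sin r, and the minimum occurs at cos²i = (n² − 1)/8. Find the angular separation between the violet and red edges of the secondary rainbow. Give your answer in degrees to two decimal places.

2.86°

At 416 nm (n = 1.342): cos²i = 0.10012 → i = 71.554°, r = 44.981°, D_min = 233.222°, rainbow angle = 53.222°.
At 704 nm (n = 1.331): cos²i = 0.09645 → i = 71.907°, r = 45.575°, D_min = 230.365°, rainbow angle = 50.365°.
Angular width = |53.222° − 50.365°| = 2.857°.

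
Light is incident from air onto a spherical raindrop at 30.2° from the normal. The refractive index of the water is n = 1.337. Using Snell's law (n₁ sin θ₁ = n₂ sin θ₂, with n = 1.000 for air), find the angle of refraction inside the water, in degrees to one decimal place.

Snell: sin θ_r = sin θ_i / n = sin 30.2° / 1.337 = 0.5030 / 1.337 = 0.3762.
θ_r = arcsin(0.3762) = 22.10°.

22.1°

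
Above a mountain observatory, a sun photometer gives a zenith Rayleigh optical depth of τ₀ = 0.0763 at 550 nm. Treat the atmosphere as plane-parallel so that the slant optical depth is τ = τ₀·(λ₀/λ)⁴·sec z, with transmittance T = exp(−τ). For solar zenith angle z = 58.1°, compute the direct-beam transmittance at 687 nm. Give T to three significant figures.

sec 58.1° = 1.8924.
τ = 0.0763 × (550/687)⁴ × 1.8924 = 0.0763 × 0.4108 × 1.8924 = 0.0593.
T = exp(−0.0593) = 0.9424.

0.942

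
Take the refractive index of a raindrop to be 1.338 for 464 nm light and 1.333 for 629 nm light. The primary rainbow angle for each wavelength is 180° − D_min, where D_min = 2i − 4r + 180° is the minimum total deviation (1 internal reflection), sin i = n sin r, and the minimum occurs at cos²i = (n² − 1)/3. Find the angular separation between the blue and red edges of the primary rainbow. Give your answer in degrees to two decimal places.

0.72°

At 464 nm (n = 1.338): cos²i = 0.26341 → i = 59.120°, r = 39.899°, D_min = 138.643°, rainbow angle = 41.357°.
At 629 nm (n = 1.333): cos²i = 0.25896 → i = 59.410°, r = 40.225°, D_min = 137.922°, rainbow angle = 42.078°.
Angular width = |41.357° − 42.078°| = 0.722°.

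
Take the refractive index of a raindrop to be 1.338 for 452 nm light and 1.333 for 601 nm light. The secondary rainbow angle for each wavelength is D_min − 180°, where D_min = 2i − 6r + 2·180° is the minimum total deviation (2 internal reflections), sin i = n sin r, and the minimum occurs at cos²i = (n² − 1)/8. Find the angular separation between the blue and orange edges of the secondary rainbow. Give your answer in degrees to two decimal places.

At 452 nm (n = 1.338): cos²i = 0.09878 → i = 71.682°, r = 45.195°, D_min = 232.193°, rainbow angle = 52.193°.
At 601 nm (n = 1.333): cos²i = 0.09711 → i = 71.843°, r = 45.466°, D_min = 230.891°, rainbow angle = 50.891°.
Angular width = |52.193° − 50.891°| = 1.302°.

1.30°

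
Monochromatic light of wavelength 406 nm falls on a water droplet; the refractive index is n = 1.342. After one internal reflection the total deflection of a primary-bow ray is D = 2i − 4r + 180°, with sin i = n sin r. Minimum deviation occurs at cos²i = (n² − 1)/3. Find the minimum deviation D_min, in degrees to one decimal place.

cos²i = (1.80096 − 1)/3 = 0.26699; i = arccos(0.51671) = 58.888°.
sin r = sin 58.888°/1.342 = 0.63797; r = 39.641°.
D_min = 2·58.888° − 4·39.641° + 180° = 139.213°.

139.2°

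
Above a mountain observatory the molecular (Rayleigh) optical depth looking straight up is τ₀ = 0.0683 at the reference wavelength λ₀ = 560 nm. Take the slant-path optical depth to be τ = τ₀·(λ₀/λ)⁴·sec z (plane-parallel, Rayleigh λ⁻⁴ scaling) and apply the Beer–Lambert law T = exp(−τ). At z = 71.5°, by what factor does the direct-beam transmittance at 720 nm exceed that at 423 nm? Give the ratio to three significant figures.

Airmass: sec 71.5° = 3.1515.
τ(720 nm) = 0.0683 × (560/720)⁴ × 3.1515 = 0.0683 × 0.3660 × 3.1515 = 0.0788.
τ(423 nm) = 0.0683 × (560/423)⁴ × 3.1515 = 0.0683 × 3.0718 × 3.1515 = 0.6612.
T(720)/T(423) = exp(τ_B − τ_A) = exp(0.5824) = 1.7904.

1.79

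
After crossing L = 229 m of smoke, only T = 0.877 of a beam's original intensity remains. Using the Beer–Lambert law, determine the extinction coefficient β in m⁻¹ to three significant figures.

0.000573 m⁻¹

Beer–Lambert: T = exp(−βL) ⇒ β = −ln(T)/L = −ln(0.877)/229 = 0.1312/229 = 0.0005731 m⁻¹.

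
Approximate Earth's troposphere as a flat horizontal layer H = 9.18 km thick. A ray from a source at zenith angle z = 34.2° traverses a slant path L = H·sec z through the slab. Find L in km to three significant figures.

sec z = 1/cos 34.2° = 1.2091.
L = 9.18 × 1.2091 = 11.099 km.

11.1 km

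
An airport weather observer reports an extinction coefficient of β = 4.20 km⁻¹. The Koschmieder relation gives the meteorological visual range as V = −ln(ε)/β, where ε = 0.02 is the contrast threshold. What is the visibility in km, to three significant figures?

0.931 km

V = −ln(0.02) / 4.20 = 3.912 / 4.20 = 0.9314 km.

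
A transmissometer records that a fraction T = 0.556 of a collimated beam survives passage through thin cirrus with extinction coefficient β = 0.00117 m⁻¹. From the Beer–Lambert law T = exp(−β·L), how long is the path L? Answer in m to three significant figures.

Beer–Lambert: T = exp(−βL) ⇒ L = −ln(T)/β = −ln(0.556)/0.00117 = 0.5870/0.00117 = 501.7 m.

502 m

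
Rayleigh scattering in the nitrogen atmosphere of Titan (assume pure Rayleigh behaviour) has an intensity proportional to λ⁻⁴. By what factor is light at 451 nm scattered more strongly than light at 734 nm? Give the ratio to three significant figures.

7.02

Rayleigh scattering ∝ λ⁻⁴, so the ratio of coefficients is the inverse fourth power of the wavelength ratio.
σ(451)/σ(734) = (734/451)⁴ = (1.6275)⁴ = 7.016.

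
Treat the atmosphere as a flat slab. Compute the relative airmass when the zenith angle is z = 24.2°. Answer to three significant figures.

X = sec z = 1/cos 24.2° = 1/0.9121 = 1.0963.

1.10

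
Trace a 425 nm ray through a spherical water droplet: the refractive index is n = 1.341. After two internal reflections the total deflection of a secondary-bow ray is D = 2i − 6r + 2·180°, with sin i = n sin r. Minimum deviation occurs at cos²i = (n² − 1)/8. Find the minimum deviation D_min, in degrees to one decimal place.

cos²i = (1.79828 − 1)/8 = 0.09979; i = arccos(0.31589) = 71.586°.
sin r = sin 71.586°/1.341 = 0.70753; r = 45.034°.
D_min = 2·71.586° − 6·45.034° + 360° = 232.966°.

233.0°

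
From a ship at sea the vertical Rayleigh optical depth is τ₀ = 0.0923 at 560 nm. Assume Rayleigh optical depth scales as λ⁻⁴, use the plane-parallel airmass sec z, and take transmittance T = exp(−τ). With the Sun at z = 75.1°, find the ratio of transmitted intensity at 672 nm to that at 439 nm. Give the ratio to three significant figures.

2.18

Airmass: sec 75.1° = 3.8890.
τ(672 nm) = 0.0923 × (560/672)⁴ × 3.8890 = 0.0923 × 0.4823 × 3.8890 = 0.1731.
τ(439 nm) = 0.0923 × (560/439)⁴ × 3.8890 = 0.0923 × 2.6479 × 3.8890 = 0.9505.
T(672)/T(439) = exp(τ_B − τ_A) = exp(0.7774) = 2.1757.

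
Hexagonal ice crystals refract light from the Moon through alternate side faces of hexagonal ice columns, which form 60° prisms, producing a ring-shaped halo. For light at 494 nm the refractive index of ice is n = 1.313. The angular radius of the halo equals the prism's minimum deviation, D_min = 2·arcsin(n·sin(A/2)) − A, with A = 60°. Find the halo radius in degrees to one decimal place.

22.1°

n·sin(A/2) = 1.313 × sin 30° = 1.313 × 0.5000 = 0.6565.
D_min = 2·arcsin(0.6565) − 60° = 2 × 41.033° − 60° = 22.067°.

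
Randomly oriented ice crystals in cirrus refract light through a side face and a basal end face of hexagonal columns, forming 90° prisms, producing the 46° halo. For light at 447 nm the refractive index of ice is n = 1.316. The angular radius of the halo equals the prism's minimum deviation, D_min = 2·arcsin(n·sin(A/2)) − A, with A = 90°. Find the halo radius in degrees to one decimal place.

47.0°

n·sin(A/2) = 1.316 × sin 45° = 1.316 × 0.7071 = 0.9306.
D_min = 2·arcsin(0.9306) − 90° = 2 × 68.521° − 90° = 47.042°.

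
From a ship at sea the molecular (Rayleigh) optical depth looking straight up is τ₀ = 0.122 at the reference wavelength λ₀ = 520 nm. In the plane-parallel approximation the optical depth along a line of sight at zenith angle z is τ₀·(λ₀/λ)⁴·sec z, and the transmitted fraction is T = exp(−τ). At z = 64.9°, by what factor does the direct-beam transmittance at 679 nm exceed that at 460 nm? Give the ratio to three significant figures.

1.45

Airmass: sec 64.9° = 2.3574.
τ(679 nm) = 0.122 × (520/679)⁴ × 2.3574 = 0.122 × 0.3440 × 2.3574 = 0.0989.
τ(460 nm) = 0.122 × (520/460)⁴ × 2.3574 = 0.122 × 1.6330 × 2.3574 = 0.4696.
T(679)/T(460) = exp(τ_B − τ_A) = exp(0.3707) = 1.4488.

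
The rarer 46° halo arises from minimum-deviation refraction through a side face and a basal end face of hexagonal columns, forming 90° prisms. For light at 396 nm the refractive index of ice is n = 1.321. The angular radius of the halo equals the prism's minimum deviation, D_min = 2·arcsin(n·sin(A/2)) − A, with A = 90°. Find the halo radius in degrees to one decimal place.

48.2°

n·sin(A/2) = 1.321 × sin 45° = 1.321 × 0.7071 = 0.9341.
D_min = 2·arcsin(0.9341) − 90° = 2 × 69.081° − 90° = 48.163°.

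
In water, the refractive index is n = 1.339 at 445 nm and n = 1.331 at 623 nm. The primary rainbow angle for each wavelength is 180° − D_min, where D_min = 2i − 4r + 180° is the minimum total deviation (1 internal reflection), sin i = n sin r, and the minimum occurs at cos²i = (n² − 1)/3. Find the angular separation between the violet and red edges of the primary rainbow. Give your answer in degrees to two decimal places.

1.16°

At 445 nm (n = 1.339): cos²i = 0.26431 → i = 59.062°, r = 39.834°, D_min = 138.786°, rainbow angle = 41.214°.
At 623 nm (n = 1.331): cos²i = 0.25719 → i = 59.527°, r = 40.356°, D_min = 137.630°, rainbow angle = 42.370°.
Angular width = |41.214° − 42.370°| = 1.156°.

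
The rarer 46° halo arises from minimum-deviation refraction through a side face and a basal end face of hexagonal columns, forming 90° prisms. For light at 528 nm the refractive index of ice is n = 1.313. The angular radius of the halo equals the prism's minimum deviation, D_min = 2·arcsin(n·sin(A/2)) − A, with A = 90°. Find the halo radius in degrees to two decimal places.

n·sin(A/2) = 1.313 × sin 45° = 1.313 × 0.7071 = 0.9284.
D_min = 2·arcsin(0.9284) − 90° = 2 × 68.192° − 90° = 46.383°.

46.38°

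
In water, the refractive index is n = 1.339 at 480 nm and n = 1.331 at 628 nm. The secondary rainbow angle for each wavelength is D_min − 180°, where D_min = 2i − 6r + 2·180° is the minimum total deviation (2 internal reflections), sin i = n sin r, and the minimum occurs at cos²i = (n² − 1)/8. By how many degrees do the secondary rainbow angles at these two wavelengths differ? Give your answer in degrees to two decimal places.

2.09°

At 480 nm (n = 1.339): cos²i = 0.09912 → i = 71.650°, r = 45.141°, D_min = 232.451°, rainbow angle = 52.451°.
At 628 nm (n = 1.331): cos²i = 0.09645 → i = 71.907°, r = 45.575°, D_min = 230.365°, rainbow angle = 50.365°.
Angular width = |52.451° − 50.365°| = 2.086°.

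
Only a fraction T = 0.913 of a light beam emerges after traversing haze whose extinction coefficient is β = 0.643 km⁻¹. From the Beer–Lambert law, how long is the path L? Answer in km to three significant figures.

0.142 km

Beer–Lambert: T = exp(−βL) ⇒ L = −ln(T)/β = −ln(0.913)/0.643 = 0.0910/0.643 = 0.1416 km.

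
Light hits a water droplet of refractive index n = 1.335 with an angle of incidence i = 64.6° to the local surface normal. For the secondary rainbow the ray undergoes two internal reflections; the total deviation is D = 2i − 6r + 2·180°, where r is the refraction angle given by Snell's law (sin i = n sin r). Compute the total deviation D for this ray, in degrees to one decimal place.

sin r = sin 64.6° / 1.335 = 0.9033/1.335 = 0.6767; r = 42.58°.
D = 2·64.6° − 6·42.58° + 2·180° = 129.20° − 255.50° + 360° = 233.70°.

233.7°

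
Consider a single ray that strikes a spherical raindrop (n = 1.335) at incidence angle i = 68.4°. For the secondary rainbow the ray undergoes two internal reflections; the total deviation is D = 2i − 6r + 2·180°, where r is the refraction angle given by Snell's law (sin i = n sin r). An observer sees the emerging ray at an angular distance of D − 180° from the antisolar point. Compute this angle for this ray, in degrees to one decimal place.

51.9°

sin r = sin 68.4° / 1.335 = 0.9298/1.335 = 0.6965; r = 44.14°.
D = 2·68.4° − 6·44.14° + 2·180° = 136.80° − 264.86° + 360° = 231.94°.
Angle from antisolar point = D − 180° = 51.94°.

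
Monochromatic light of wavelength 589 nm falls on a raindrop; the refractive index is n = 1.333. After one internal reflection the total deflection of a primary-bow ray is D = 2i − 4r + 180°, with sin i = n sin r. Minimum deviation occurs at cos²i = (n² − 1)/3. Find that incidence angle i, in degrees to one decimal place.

59.4°

cos²i = (1.333² − 1)/3 = (1.77689 − 1)/3 = 0.25896.
cos i = 0.50888, so i = 59.410°.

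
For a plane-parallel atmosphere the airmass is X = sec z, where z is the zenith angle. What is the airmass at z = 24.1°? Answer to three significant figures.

1.10

X = sec z = 1/cos 24.1° = 1/0.9128 = 1.0955.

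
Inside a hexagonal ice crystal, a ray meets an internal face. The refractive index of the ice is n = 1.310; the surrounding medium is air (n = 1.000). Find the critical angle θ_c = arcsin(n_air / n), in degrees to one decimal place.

49.8°

sin θ_c = n_air / n = 1.000 / 1.310 = 0.7634.
θ_c = arcsin(0.7634) = 49.76°.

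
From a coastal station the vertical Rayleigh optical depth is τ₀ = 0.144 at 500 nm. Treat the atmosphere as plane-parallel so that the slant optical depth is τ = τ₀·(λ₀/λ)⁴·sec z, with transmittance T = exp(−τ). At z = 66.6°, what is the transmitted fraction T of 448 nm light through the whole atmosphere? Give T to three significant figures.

sec 66.6° = 2.5180.
τ = 0.144 × (500/448)⁴ × 2.5180 = 0.144 × 1.5516 × 2.5180 = 0.5626.
T = exp(−0.5626) = 0.5697.

0.570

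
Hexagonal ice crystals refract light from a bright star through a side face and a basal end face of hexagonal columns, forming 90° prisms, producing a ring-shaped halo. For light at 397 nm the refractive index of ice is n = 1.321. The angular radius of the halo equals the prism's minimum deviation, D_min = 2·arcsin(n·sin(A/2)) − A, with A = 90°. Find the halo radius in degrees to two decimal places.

48.16°

n·sin(A/2) = 1.321 × sin 45° = 1.321 × 0.7071 = 0.9341.
D_min = 2·arcsin(0.9341) − 90° = 2 × 69.081° − 90° = 48.163°.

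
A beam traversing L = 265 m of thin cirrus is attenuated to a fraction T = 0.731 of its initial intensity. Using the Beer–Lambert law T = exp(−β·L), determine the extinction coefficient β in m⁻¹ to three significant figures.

0.00118 m⁻¹

Beer–Lambert: T = exp(−βL) ⇒ β = −ln(T)/L = −ln(0.731)/265 = 0.3133/265 = 0.001182 m⁻¹.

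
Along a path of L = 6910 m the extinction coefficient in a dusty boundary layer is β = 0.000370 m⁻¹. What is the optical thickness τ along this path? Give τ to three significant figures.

τ = β·L = 0.000370 × 6910 = 2.5567.

2.56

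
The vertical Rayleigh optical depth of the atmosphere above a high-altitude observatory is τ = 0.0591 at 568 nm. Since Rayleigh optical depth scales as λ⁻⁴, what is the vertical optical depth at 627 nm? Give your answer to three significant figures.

0.0398

τ(627 nm) = τ(568 nm) × (568/627)⁴ = 0.0591 × (0.9059)⁴ = 0.0591 × 0.6735 = 0.0398.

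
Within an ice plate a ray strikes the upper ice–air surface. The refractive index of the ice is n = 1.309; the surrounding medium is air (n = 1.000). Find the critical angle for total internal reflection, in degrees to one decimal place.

sin θ_c = n_air / n = 1.000 / 1.309 = 0.7639.
θ_c = arcsin(0.7639) = 49.81°.

49.8°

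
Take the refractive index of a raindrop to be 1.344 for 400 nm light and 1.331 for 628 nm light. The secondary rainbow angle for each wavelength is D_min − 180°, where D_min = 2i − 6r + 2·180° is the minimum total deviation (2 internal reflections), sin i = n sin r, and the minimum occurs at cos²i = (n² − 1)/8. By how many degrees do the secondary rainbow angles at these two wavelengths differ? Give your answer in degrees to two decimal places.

At 400 nm (n = 1.344): cos²i = 0.10079 → i = 71.490°, r = 44.874°, D_min = 233.733°, rainbow angle = 53.733°.
At 628 nm (n = 1.331): cos²i = 0.09645 → i = 71.907°, r = 45.575°, D_min = 230.365°, rainbow angle = 50.365°.
Angular width = |53.733° − 50.365°| = 3.368°.

3.37°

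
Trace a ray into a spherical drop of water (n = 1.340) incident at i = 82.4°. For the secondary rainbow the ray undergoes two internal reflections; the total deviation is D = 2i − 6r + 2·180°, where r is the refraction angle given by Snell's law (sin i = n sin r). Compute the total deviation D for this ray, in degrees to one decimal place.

sin r = sin 82.4° / 1.340 = 0.9912/1.340 = 0.7397; r = 47.71°.
D = 2·82.4° − 6·47.71° + 2·180° = 164.80° − 286.24° + 360° = 238.56°.

238.6°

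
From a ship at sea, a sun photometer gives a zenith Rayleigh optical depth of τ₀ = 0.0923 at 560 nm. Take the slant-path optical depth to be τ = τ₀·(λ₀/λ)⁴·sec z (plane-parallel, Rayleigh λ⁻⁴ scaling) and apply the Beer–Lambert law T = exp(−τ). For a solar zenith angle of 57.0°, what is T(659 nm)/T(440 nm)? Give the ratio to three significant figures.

Airmass: sec 57.0° = 1.8361.
τ(659 nm) = 0.0923 × (560/659)⁴ × 1.8361 = 0.0923 × 0.5214 × 1.8361 = 0.0884.
τ(440 nm) = 0.0923 × (560/440)⁴ × 1.8361 = 0.0923 × 2.6239 × 1.8361 = 0.4447.
T(659)/T(440) = exp(τ_B − τ_A) = exp(0.3563) = 1.4280.

1.43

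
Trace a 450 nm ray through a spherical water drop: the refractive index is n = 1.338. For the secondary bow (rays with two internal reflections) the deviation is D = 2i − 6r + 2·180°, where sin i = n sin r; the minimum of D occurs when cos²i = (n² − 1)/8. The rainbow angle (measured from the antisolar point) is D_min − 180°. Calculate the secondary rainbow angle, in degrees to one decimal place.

cos²i = (1.79024 − 1)/8 = 0.09878; i = arccos(0.31429) = 71.682°.
sin r = sin 71.682°/1.338 = 0.70951; r = 45.195°.
D_min = 2·71.682° − 6·45.195° + 360° = 232.193°.
Rainbow angle = D_min − 180° = 52.193°.

52.2°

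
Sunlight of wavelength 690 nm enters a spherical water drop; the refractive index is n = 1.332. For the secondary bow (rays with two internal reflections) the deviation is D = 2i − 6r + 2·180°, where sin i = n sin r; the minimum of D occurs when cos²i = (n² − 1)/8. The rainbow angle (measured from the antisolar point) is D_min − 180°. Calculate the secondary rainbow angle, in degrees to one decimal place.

cos²i = (1.77422 − 1)/8 = 0.09678; i = arccos(0.31109) = 71.875°.
sin r = sin 71.875°/1.332 = 0.71350; r = 45.520°.
D_min = 2·71.875° − 6·45.520° + 360° = 230.628°.
Rainbow angle = D_min − 180° = 50.628°.

50.6°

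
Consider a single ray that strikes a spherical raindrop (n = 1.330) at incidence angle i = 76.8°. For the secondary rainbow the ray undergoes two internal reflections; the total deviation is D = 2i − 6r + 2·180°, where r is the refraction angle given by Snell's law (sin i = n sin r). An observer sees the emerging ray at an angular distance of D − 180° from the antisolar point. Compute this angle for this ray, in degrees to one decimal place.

sin r = sin 76.8° / 1.330 = 0.9736/1.330 = 0.7320; r = 47.06°.
D = 2·76.8° − 6·47.06° + 2·180° = 153.60° − 282.33° + 360° = 231.27°.
Angle from antisolar point = D − 180° = 51.27°.

51.3°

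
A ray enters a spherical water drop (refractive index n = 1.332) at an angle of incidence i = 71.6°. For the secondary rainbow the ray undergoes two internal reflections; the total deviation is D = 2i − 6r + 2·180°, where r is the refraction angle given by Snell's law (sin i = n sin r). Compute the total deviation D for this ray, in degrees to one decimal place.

230.6°

sin r = sin 71.6° / 1.332 = 0.9489/1.332 = 0.7124; r = 45.43°.
D = 2·71.6° − 6·45.43° + 2·180° = 143.20° − 272.57° + 360° = 230.63°.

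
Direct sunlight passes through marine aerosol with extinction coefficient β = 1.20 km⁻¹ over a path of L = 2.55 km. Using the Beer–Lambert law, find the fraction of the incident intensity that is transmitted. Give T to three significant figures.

0.0469

τ = β·L = 1.20 × 2.55 = 3.0600.
T = exp(−3.0600) = 0.0469.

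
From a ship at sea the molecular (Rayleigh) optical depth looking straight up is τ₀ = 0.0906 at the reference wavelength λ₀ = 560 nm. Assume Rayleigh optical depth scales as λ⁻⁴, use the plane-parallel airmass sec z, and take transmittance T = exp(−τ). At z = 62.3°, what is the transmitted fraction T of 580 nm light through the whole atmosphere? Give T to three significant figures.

sec 62.3° = 2.1513.
τ = 0.0906 × (560/580)⁴ × 2.1513 = 0.0906 × 0.8690 × 2.1513 = 0.1694.
T = exp(−0.1694) = 0.8442.

0.844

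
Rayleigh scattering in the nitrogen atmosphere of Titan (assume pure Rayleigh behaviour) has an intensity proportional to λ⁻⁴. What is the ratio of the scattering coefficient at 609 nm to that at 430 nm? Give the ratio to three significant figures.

0.249

Rayleigh scattering ∝ λ⁻⁴, so the ratio of coefficients is the inverse fourth power of the wavelength ratio.
σ(609)/σ(430) = (430/609)⁴ = (0.7061)⁴ = 0.2485.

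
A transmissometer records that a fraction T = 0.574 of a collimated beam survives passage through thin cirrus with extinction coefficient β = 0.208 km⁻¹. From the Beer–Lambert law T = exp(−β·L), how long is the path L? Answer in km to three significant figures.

Beer–Lambert: T = exp(−βL) ⇒ L = −ln(T)/β = −ln(0.574)/0.208 = 0.5551/0.208 = 2.669 km.

2.67 km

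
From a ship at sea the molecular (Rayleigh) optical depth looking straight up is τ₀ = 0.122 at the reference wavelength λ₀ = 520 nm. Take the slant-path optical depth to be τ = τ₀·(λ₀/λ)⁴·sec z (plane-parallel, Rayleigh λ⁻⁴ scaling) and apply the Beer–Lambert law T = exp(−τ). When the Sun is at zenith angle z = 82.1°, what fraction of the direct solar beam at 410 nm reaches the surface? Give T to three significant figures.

sec 82.1° = 7.2757.
τ = 0.122 × (520/410)⁴ × 7.2757 = 0.122 × 2.5875 × 7.2757 = 2.2967.
T = exp(−2.2967) = 0.1006.

0.101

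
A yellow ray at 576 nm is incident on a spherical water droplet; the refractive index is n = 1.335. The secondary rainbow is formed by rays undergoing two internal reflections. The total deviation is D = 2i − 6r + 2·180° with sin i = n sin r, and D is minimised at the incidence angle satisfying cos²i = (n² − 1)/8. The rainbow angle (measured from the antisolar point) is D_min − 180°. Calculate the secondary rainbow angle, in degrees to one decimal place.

cos²i = (1.78222 − 1)/8 = 0.09778; i = arccos(0.31269) = 71.778°.
sin r = sin 71.778°/1.335 = 0.71150; r = 45.357°.
D_min = 2·71.778° − 6·45.357° + 360° = 231.414°.
Rainbow angle = D_min − 180° = 51.414°.

51.4°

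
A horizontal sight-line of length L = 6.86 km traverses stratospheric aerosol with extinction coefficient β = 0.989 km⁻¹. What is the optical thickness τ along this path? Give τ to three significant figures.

τ = β·L = 0.989 × 6.86 = 6.7845.

6.78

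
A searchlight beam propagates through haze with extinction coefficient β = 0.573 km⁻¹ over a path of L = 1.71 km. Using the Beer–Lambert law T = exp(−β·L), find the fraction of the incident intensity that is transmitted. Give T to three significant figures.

τ = β·L = 0.573 × 1.71 = 0.9798.
T = exp(−0.9798) = 0.3754.

0.375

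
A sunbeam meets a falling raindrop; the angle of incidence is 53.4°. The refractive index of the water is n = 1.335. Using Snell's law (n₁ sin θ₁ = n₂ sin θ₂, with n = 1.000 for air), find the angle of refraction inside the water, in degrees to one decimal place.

Snell: sin θ_r = sin θ_i / n = sin 53.4° / 1.335 = 0.8028 / 1.335 = 0.6014.
θ_r = arcsin(0.6014) = 36.97°.

37.0°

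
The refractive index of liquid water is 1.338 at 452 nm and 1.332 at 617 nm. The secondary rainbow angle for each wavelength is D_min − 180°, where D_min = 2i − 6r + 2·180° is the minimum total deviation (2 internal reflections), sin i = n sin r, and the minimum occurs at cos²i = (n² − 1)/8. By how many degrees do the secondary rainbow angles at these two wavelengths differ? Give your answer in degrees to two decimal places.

1.56°

At 452 nm (n = 1.338): cos²i = 0.09878 → i = 71.682°, r = 45.195°, D_min = 232.193°, rainbow angle = 52.193°.
At 617 nm (n = 1.332): cos²i = 0.09678 → i = 71.875°, r = 45.520°, D_min = 230.628°, rainbow angle = 50.628°.
Angular width = |52.193° − 50.628°| = 1.564°.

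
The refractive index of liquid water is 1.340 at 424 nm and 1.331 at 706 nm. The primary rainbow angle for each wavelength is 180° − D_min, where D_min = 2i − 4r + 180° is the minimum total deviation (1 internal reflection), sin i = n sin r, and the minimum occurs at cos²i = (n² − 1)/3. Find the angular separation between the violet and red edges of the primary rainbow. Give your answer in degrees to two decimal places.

1.30°

At 424 nm (n = 1.340): cos²i = 0.26520 → i = 59.004°, r = 39.770°, D_min = 138.929°, rainbow angle = 41.071°.
At 706 nm (n = 1.331): cos²i = 0.25719 → i = 59.527°, r = 40.356°, D_min = 137.630°, rainbow angle = 42.370°.
Angular width = |41.071° − 42.370°| = 1.299°.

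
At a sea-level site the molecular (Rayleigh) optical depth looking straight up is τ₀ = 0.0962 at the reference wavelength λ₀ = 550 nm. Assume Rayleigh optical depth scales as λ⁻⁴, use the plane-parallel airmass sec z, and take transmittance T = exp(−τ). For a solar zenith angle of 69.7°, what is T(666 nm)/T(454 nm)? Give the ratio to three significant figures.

Airmass: sec 69.7° = 2.8824.
τ(666 nm) = 0.0962 × (550/666)⁴ × 2.8824 = 0.0962 × 0.4651 × 2.8824 = 0.1290.
τ(454 nm) = 0.0962 × (550/454)⁴ × 2.8824 = 0.0962 × 2.1539 × 2.8824 = 0.5972.
T(666)/T(454) = exp(τ_B − τ_A) = exp(0.4683) = 1.5972.

1.60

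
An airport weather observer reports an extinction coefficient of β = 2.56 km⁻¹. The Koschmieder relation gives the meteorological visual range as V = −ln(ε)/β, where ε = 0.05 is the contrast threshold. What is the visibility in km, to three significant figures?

V = −ln(0.05) / 2.56 = 2.996 / 2.56 = 1.1702 km.

1.17 km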